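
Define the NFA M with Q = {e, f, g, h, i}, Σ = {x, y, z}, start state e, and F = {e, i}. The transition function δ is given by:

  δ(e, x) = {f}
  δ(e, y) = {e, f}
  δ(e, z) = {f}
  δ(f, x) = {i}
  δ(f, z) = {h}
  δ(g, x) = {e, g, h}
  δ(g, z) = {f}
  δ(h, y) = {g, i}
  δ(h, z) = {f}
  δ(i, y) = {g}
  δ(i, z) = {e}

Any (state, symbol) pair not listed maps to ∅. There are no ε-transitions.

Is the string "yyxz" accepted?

Yes

Start in {e}.
Read 'y': {e} → {e, f}.
Read 'y': {e, f} → {e, f}.
Read 'x': {e, f} → {f, i}.
Read 'z': {f, i} → {e, h}.
The final set {e, h} contains the accepting state e.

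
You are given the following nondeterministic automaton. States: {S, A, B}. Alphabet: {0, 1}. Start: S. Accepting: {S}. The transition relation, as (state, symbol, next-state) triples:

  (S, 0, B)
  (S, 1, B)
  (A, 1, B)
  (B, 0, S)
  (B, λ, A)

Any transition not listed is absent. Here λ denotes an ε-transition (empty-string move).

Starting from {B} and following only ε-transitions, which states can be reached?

{A, B}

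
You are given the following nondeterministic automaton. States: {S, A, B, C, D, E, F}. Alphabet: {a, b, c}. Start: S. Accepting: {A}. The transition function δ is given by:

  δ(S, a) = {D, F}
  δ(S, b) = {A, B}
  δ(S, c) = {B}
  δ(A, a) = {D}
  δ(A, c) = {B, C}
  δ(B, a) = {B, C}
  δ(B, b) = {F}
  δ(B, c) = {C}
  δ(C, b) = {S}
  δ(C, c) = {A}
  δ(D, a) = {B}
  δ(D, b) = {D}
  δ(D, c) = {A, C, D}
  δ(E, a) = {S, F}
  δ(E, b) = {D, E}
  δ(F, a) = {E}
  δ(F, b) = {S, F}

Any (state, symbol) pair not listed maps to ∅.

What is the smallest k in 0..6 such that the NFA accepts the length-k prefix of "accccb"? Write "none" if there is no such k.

Start in {S}.
Read 'a': {S} → {D, F}.
Read 'c': {D, F} → {A, C, D}.
None of the earlier sets intersect F, but {A, C, D} does.

2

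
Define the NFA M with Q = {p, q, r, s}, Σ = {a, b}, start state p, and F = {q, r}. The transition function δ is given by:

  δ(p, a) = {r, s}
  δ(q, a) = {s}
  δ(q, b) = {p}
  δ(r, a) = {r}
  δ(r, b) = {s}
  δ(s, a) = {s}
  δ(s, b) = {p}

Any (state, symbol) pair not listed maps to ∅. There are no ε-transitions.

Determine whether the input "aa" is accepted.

Yes

Start in {p}.
Read 'a': {p} → {r, s}.
Read 'a': {r, s} → {r, s}.
The final set {r, s} contains the accepting state r.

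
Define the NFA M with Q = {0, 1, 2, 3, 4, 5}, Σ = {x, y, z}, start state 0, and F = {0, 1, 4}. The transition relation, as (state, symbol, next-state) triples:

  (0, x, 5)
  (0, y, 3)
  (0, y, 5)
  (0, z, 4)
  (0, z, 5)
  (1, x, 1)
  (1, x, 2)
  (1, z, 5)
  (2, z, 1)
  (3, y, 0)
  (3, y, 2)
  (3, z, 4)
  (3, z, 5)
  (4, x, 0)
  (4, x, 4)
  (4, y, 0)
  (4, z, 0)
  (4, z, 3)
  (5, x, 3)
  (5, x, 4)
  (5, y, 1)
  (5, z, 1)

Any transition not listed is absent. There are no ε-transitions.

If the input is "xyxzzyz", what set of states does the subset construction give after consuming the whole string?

Start in {0}.
Read 'x': {0} → {5}.
Read 'y': {5} → {1}.
Read 'x': {1} → {1, 2}.
Read 'z': {1, 2} → {1, 5}.
Read 'z': {1, 5} → {1, 5}.
Read 'y': {1, 5} → {1}.
Read 'z': {1} → {5}.

{5}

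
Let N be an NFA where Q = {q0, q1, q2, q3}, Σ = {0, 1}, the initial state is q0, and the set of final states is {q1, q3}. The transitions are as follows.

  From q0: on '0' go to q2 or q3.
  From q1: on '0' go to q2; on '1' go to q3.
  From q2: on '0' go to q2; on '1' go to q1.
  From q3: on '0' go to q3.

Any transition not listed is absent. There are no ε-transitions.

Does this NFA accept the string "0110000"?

Yes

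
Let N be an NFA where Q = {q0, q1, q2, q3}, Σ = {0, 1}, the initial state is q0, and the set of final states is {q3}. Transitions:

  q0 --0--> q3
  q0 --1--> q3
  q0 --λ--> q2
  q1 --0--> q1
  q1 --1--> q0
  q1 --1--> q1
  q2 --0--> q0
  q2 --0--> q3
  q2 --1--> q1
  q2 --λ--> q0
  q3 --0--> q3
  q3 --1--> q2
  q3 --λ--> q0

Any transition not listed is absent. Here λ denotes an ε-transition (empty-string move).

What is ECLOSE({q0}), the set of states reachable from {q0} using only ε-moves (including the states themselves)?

{q0, q2}

Begin with {q0}.
ε-move q0 → q2; add q2.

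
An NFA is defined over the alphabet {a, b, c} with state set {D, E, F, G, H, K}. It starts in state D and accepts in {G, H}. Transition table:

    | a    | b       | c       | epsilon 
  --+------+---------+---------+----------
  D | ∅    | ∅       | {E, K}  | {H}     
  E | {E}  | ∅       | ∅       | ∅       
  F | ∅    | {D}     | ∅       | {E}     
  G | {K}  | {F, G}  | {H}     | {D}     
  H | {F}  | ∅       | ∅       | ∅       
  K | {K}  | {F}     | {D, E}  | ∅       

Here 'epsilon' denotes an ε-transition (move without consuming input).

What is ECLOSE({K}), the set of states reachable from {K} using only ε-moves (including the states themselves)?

{K}

Begin with {K}.
No ε-moves leave this set, so the closure equals the set itself.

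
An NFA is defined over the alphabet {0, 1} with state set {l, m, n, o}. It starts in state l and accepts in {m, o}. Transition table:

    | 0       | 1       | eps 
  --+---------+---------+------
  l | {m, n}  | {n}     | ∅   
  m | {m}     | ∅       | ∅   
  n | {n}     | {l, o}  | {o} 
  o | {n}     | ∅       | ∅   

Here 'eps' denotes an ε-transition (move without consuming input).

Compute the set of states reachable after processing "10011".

{n, o}

Start in {l}.
Read '1': l→{n}; union {n}; ε-closure = {n, o}.
Read '0': n→{n}, o→{n}; union {n}; ε-closure = {n, o}.
Read '0': n→{n}, o→{n}; union {n}; ε-closure = {n, o}.
Read '1': n→{l, o}, o→∅; now {l, o}.
Read '1': l→{n}, o→∅; union {n}; ε-closure = {n, o}.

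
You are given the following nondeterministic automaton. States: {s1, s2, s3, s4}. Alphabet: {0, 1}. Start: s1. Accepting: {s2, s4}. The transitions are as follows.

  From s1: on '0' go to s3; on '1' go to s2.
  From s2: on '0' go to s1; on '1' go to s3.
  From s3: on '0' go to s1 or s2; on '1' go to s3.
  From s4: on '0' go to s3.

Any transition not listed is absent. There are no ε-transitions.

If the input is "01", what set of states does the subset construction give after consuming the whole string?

{s3}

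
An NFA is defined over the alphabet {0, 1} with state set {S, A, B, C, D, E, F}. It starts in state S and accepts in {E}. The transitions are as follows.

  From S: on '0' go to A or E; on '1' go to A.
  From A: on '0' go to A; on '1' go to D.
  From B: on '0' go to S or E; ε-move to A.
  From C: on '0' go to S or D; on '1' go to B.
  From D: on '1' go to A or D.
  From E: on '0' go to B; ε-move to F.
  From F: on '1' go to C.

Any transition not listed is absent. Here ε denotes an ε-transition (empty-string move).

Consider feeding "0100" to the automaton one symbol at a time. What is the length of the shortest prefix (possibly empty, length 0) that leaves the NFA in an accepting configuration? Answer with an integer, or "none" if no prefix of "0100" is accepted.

Start in {S}.
Read '0': {S} → {A, E, F}.
None of the earlier sets intersect F, but {A, E, F} does.

1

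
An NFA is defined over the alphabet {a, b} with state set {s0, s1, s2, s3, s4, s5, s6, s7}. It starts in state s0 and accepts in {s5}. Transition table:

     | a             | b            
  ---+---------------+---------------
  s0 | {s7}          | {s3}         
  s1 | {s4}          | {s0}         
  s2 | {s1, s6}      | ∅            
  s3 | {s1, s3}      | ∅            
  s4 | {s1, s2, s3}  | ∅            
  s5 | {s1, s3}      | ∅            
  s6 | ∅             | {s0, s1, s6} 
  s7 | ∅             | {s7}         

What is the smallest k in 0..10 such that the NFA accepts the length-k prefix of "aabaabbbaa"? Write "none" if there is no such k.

none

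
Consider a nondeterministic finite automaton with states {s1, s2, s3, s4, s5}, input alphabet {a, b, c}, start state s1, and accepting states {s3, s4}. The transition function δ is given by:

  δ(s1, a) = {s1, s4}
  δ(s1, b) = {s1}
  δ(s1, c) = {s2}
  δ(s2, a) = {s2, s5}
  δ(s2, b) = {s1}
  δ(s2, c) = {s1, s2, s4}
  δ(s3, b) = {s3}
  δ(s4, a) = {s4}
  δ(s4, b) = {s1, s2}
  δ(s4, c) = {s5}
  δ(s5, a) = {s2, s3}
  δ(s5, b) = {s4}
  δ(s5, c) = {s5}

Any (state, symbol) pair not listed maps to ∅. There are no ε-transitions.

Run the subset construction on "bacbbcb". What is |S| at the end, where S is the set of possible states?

2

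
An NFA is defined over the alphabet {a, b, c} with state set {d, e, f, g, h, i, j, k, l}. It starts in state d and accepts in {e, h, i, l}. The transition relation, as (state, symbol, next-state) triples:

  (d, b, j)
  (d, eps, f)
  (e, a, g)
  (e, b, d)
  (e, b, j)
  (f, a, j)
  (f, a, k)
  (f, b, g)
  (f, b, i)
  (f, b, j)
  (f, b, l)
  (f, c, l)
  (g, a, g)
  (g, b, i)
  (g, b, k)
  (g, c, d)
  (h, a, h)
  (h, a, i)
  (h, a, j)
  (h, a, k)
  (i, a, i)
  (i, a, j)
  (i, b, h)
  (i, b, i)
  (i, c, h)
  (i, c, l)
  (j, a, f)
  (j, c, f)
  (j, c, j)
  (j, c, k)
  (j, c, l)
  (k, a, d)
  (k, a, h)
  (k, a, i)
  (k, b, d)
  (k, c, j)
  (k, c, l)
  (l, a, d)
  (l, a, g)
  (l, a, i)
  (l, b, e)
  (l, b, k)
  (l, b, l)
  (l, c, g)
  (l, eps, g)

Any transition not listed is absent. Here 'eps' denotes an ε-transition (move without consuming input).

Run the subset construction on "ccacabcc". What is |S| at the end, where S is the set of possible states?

Start: ε-closure({d}) = {d, f}.
Read 'c': {d, f} → {g, l}.
Read 'c': {g, l} → {d, f, g}.
Read 'a': {d, f, g} → {g, j, k}.
Read 'c': {g, j, k} → {d, f, g, j, k, l}.
Read 'a': {d, f, g, j, k, l} → {d, f, g, h, i, j, k}.
Read 'b': {d, f, g, h, i, j, k} → {d, f, g, h, i, j, k, l}.
Read 'c': {d, f, g, h, i, j, k, l} → {d, f, g, h, j, k, l}.
Read 'c': {d, f, g, h, j, k, l} → {d, f, g, j, k, l}.
That set has 6 states.

6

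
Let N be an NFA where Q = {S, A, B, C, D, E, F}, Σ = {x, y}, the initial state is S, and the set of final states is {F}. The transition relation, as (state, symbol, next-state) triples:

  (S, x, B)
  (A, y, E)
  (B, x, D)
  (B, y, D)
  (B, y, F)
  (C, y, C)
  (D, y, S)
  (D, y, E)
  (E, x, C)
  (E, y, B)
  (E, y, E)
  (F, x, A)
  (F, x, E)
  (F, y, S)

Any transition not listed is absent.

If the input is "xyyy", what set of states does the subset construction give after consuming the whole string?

{B, E}

Start in {S}.
Read 'x': S→{B}; now {B}.
Read 'y': B→{D, F}; now {D, F}.
Read 'y': D→{S, E}, F→{S}; now {S, E}.
Read 'y': S→∅, E→{B, E}; now {B, E}.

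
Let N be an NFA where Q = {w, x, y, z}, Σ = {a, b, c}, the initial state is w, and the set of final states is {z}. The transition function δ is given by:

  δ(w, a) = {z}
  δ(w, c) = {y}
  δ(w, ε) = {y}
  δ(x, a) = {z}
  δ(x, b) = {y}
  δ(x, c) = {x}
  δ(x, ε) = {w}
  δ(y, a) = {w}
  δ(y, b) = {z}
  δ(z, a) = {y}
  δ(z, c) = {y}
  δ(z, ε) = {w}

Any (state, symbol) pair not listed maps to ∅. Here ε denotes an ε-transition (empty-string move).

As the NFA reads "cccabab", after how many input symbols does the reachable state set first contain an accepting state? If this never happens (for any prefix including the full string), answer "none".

none

Start: ε-closure({w}) = {w, y}.
Read 'c': {w, y} → {y}.
Read 'c': {y} → ∅.
The set is empty and remains empty for the remaining 5 symbols.
No reachable set along the way intersects F.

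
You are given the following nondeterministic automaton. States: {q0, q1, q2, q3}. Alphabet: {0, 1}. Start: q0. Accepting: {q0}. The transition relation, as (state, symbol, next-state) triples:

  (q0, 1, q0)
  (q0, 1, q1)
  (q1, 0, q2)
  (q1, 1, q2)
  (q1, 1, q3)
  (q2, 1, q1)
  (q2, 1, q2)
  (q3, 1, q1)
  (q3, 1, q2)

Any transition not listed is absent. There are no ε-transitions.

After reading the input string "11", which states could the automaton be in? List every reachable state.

{q0, q1, q2, q3}

Start in {q0}.
Read '1': q0→{q0, q1}; now {q0, q1}.
Read '1': q0→{q0, q1}, q1→{q2, q3}; now {q0, q1, q2, q3}.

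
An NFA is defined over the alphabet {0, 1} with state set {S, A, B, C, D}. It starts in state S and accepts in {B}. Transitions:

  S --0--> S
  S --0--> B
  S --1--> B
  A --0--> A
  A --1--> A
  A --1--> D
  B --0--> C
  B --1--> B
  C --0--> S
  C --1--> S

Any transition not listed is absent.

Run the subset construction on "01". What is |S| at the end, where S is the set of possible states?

Start in {S}.
Read '0': S→{S, B}; now {S, B}.
Read '1': S→{B}, B→{B}; now {B}.
That set has 1 state.

1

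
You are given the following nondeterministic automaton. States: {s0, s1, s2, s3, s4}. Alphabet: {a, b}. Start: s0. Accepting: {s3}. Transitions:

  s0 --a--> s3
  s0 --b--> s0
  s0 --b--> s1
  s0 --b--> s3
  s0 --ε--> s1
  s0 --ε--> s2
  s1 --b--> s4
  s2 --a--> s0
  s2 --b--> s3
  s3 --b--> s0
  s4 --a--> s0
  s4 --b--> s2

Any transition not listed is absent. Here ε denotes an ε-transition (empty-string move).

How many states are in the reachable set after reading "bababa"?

4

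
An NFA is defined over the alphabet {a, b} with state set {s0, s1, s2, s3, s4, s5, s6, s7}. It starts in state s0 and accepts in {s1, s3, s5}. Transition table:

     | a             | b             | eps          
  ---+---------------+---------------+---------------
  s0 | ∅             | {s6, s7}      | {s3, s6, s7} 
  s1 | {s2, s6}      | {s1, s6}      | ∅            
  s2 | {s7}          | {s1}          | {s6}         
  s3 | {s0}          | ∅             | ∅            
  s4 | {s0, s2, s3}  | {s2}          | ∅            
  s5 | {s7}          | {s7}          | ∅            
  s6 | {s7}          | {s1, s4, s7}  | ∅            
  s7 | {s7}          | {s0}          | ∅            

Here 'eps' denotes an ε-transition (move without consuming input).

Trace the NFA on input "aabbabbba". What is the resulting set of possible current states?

Start: ε-closure({s0}) = {s0, s3, s6, s7}.
Read 'a': s0→∅, s3→{s0}, s6→{s7}, s7→{s7}; union {s0, s7}; ε-closure = {s0, s3, s6, s7}.
Read 'a': s0→∅, s3→{s0}, s6→{s7}, s7→{s7}; union {s0, s7}; ε-closure = {s0, s3, s6, s7}.
Read 'b': s0→{s6, s7}, s3→∅, s6→{s1, s4, s7}, s7→{s0}; union {s0, s1, s4, s6, s7}; ε-closure = {s0, s1, s3, s4, s6, s7}.
Read 'b': s0→{s6, s7}, s1→{s1, s6}, s3→∅, s4→{s2}, s6→{s1, s4, s7}, s7→{s0}; union {s0, s1, s2, s4, s6, s7}; ε-closure = {s0, s1, s2, s3, s4, s6, s7}.
Read 'a': s0→∅, s1→{s2, s6}, s2→{s7}, s3→{s0}, s4→{s0, s2, s3}, s6→{s7}, s7→{s7}; now {s0, s2, s3, s6, s7}.
Read 'b': s0→{s6, s7}, s2→{s1}, s3→∅, s6→{s1, s4, s7}, s7→{s0}; union {s0, s1, s4, s6, s7}; ε-closure = {s0, s1, s3, s4, s6, s7}.
Read 'b': s0→{s6, s7}, s1→{s1, s6}, s3→∅, s4→{s2}, s6→{s1, s4, s7}, s7→{s0}; union {s0, s1, s2, s4, s6, s7}; ε-closure = {s0, s1, s2, s3, s4, s6, s7}.
Read 'b': s0→{s6, s7}, s1→{s1, s6}, s2→{s1}, s3→∅, s4→{s2}, s6→{s1, s4, s7}, s7→{s0}; union {s0, s1, s2, s4, s6, s7}; ε-closure = {s0, s1, s2, s3, s4, s6, s7}.
Read 'a': s0→∅, s1→{s2, s6}, s2→{s7}, s3→{s0}, s4→{s0, s2, s3}, s6→{s7}, s7→{s7}; now {s0, s2, s3, s6, s7}.

{s0, s2, s3, s6, s7}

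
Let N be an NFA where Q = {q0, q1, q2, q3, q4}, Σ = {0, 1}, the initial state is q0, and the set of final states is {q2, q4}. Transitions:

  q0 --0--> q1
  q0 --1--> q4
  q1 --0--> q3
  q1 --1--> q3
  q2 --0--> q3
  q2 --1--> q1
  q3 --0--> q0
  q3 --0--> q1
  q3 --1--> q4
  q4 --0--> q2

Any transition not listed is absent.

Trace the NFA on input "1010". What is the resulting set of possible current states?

{q3}

Start in {q0}.
Read '1': q0→{q4}; now {q4}.
Read '0': q4→{q2}; now {q2}.
Read '1': q2→{q1}; now {q1}.
Read '0': q1→{q3}; now {q3}.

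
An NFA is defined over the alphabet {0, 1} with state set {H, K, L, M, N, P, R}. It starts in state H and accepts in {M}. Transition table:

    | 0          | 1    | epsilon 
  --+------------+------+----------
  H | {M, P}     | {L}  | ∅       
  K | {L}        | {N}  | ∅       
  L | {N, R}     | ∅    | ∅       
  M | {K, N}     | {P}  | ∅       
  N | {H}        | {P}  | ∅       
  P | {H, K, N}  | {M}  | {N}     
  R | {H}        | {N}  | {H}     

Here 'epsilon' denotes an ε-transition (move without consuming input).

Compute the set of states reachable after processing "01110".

{H, K, N}

Start in {H}.
Read '0': {H} → {M, N, P}.
Read '1': {M, N, P} → {M, N, P}.
Read '1': {M, N, P} → {M, N, P}.
Read '1': {M, N, P} → {M, N, P}.
Read '0': {M, N, P} → {H, K, N}.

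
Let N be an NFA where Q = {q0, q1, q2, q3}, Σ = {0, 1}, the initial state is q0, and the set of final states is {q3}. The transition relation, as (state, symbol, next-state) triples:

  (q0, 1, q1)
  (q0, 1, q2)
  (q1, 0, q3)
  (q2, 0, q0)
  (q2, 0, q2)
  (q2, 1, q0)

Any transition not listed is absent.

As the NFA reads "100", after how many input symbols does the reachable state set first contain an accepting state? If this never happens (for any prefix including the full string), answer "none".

Start in {q0}.
Read '1': q0→{q1, q2}; now {q1, q2}.
Read '0': q1→{q3}, q2→{q0, q2}; now {q0, q2, q3}.
None of the earlier sets intersect F, but {q0, q2, q3} does.

2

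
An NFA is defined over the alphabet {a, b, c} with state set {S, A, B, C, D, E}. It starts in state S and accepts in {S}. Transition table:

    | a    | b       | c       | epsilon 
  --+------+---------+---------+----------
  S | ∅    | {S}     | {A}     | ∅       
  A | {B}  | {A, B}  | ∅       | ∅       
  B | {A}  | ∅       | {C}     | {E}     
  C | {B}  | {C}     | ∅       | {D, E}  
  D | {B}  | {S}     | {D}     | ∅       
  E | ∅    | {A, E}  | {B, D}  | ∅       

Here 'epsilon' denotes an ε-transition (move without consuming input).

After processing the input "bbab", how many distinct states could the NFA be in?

Start in {S}.
Read 'b': S→{S}; now {S}.
Read 'b': S→{S}; now {S}.
Read 'a': S→∅; now ∅.
The set is empty and remains empty for the remaining 1 symbol.
That set has 0 states.

0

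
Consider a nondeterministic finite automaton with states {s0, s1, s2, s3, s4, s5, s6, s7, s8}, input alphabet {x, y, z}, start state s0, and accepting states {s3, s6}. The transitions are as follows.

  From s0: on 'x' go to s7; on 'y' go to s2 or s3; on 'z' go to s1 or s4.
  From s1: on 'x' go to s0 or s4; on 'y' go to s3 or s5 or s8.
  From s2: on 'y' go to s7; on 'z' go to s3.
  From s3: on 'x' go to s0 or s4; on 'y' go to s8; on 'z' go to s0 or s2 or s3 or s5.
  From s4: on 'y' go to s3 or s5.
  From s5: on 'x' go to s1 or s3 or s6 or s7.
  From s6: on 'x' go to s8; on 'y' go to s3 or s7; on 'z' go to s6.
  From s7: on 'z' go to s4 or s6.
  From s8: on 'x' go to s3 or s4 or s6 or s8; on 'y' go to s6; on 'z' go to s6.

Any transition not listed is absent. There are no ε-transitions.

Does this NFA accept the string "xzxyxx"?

Yes

Start in {s0}.
Read 'x': {s0} → {s7}.
Read 'z': {s7} → {s4, s6}.
Read 'x': {s4, s6} → {s8}.
Read 'y': {s8} → {s6}.
Read 'x': {s6} → {s8}.
Read 'x': {s8} → {s3, s4, s6, s8}.
The final set {s3, s4, s6, s8} contains the accepting states s3, s6.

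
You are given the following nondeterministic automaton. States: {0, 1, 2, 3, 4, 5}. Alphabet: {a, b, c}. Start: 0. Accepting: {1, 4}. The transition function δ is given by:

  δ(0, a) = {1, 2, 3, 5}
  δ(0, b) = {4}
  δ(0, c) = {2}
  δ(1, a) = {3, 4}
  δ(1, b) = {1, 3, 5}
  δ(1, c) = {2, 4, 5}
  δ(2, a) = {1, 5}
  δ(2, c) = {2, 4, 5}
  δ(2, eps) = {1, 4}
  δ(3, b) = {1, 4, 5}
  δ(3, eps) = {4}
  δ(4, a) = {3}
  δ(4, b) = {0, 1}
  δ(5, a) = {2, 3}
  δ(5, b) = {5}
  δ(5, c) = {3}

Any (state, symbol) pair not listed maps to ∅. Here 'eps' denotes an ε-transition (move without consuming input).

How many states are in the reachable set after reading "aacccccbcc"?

Start in {0}.
Read 'a': 0→{1, 2, 3, 5}; union {1, 2, 3, 5}; ε-closure = {1, 2, 3, 4, 5}.
Read 'a': 1→{3, 4}, 2→{1, 5}, 3→∅, 4→{3}, 5→{2, 3}; now {1, 2, 3, 4, 5}.
Read 'c': 1→{2, 4, 5}, 2→{2, 4, 5}, 3→∅, 4→∅, 5→{3}; union {2, 3, 4, 5}; ε-closure = {1, 2, 3, 4, 5}.
Read 'c': 1→{2, 4, 5}, 2→{2, 4, 5}, 3→∅, 4→∅, 5→{3}; union {2, 3, 4, 5}; ε-closure = {1, 2, 3, 4, 5}.
Read 'c': 1→{2, 4, 5}, 2→{2, 4, 5}, 3→∅, 4→∅, 5→{3}; union {2, 3, 4, 5}; ε-closure = {1, 2, 3, 4, 5}.
Read 'c': 1→{2, 4, 5}, 2→{2, 4, 5}, 3→∅, 4→∅, 5→{3}; union {2, 3, 4, 5}; ε-closure = {1, 2, 3, 4, 5}.
Read 'c': 1→{2, 4, 5}, 2→{2, 4, 5}, 3→∅, 4→∅, 5→{3}; union {2, 3, 4, 5}; ε-closure = {1, 2, 3, 4, 5}.
Read 'b': 1→{1, 3, 5}, 2→∅, 3→{1, 4, 5}, 4→{0, 1}, 5→{5}; now {0, 1, 3, 4, 5}.
Read 'c': 0→{2}, 1→{2, 4, 5}, 3→∅, 4→∅, 5→{3}; union {2, 3, 4, 5}; ε-closure = {1, 2, 3, 4, 5}.
Read 'c': 1→{2, 4, 5}, 2→{2, 4, 5}, 3→∅, 4→∅, 5→{3}; union {2, 3, 4, 5}; ε-closure = {1, 2, 3, 4, 5}.
That set has 5 states.

5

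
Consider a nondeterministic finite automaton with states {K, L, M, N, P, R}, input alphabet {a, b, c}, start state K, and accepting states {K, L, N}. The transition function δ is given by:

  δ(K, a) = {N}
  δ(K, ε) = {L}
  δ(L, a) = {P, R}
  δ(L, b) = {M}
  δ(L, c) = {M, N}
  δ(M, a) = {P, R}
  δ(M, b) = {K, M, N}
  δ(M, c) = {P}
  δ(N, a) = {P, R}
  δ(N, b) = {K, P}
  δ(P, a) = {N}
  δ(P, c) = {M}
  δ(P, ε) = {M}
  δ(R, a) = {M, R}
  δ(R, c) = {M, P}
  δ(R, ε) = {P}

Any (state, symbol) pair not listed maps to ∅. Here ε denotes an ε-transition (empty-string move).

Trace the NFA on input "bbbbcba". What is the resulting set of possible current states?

Start: ε-closure({K}) = {K, L}.
Read 'b': K→∅, L→{M}; now {M}.
Read 'b': M→{K, M, N}; union {K, M, N}; ε-closure = {K, L, M, N}.
Read 'b': K→∅, L→{M}, M→{K, M, N}, N→{K, P}; union {K, M, N, P}; ε-closure = {K, L, M, N, P}.
Read 'b': K→∅, L→{M}, M→{K, M, N}, N→{K, P}, P→∅; union {K, M, N, P}; ε-closure = {K, L, M, N, P}.
Read 'c': K→∅, L→{M, N}, M→{P}, N→∅, P→{M}; now {M, N, P}.
Read 'b': M→{K, M, N}, N→{K, P}, P→∅; union {K, M, N, P}; ε-closure = {K, L, M, N, P}.
Read 'a': K→{N}, L→{P, R}, M→{P, R}, N→{P, R}, P→{N}; union {N, P, R}; ε-closure = {M, N, P, R}.

{M, N, P, R}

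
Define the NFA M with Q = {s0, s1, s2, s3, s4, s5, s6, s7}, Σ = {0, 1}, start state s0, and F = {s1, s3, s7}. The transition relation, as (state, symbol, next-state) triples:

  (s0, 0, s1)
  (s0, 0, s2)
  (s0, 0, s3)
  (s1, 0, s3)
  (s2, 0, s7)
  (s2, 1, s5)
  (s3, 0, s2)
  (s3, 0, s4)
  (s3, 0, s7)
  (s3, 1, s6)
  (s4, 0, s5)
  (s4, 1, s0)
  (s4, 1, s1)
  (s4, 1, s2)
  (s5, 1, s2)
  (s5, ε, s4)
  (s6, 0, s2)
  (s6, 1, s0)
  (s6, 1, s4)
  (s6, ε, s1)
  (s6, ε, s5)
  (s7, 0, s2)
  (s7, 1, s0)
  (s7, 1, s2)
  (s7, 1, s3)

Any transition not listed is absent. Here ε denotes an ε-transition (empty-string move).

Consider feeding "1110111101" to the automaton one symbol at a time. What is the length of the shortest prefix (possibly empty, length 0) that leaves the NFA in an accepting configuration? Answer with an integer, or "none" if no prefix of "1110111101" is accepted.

Start in {s0}.
Read '1': s0→∅; now ∅.
The set is empty and remains empty for the remaining 9 symbols.
No reachable set along the way intersects F.

none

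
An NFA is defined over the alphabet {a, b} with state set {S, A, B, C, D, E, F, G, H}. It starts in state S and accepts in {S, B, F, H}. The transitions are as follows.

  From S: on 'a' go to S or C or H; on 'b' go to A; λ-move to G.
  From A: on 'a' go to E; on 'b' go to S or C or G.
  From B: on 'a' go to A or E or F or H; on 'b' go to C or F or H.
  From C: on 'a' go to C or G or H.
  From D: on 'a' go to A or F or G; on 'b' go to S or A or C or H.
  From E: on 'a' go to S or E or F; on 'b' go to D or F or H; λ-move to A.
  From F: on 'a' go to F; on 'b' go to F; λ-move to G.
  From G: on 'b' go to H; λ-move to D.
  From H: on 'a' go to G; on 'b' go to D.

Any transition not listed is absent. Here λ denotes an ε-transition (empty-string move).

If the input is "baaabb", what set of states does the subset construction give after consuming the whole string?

Start: ε-closure({S}) = {S, D, G}.
Read 'b': {S, D, G} → {S, A, C, D, G, H}.
Read 'a': {S, A, C, D, G, H} → {S, A, C, D, E, F, G, H}.
Read 'a': {S, A, C, D, E, F, G, H} → {S, A, C, D, E, F, G, H}.
Read 'a': {S, A, C, D, E, F, G, H} → {S, A, C, D, E, F, G, H}.
Read 'b': {S, A, C, D, E, F, G, H} → {S, A, C, D, F, G, H}.
Read 'b': {S, A, C, D, F, G, H} → {S, A, C, D, F, G, H}.

{S, A, C, D, F, G, H}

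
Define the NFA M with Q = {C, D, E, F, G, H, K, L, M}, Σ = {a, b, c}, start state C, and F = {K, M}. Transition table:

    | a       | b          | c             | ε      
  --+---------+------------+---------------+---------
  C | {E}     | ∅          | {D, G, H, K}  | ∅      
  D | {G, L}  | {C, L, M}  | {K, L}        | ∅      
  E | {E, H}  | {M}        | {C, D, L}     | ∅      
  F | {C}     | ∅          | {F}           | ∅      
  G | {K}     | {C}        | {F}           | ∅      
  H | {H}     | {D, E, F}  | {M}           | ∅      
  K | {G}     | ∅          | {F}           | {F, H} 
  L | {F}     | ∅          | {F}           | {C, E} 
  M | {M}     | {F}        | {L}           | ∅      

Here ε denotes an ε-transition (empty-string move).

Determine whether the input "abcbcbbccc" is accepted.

No

Start in {C}.
Read 'a': C→{E}; now {E}.
Read 'b': E→{M}; now {M}.
Read 'c': M→{L}; union {L}; ε-closure = {C, E, L}.
Read 'b': C→∅, E→{M}, L→∅; now {M}.
Read 'c': M→{L}; union {L}; ε-closure = {C, E, L}.
Read 'b': C→∅, E→{M}, L→∅; now {M}.
Read 'b': M→{F}; now {F}.
Read 'c': F→{F}; now {F}.
Read 'c': F→{F}; now {F}.
Read 'c': F→{F}; now {F}.
The final set {F} contains no accepting state.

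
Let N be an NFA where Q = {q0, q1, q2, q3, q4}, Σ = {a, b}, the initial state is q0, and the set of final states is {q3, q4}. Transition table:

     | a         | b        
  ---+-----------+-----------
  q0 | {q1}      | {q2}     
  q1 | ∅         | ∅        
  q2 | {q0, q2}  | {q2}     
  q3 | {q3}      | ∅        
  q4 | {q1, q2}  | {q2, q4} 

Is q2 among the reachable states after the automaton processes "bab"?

Yes

Start in {q0}.
Read 'b': {q0} → {q2}.
Read 'a': {q2} → {q0, q2}.
Read 'b': {q0, q2} → {q2}.
State q2 is in {q2}.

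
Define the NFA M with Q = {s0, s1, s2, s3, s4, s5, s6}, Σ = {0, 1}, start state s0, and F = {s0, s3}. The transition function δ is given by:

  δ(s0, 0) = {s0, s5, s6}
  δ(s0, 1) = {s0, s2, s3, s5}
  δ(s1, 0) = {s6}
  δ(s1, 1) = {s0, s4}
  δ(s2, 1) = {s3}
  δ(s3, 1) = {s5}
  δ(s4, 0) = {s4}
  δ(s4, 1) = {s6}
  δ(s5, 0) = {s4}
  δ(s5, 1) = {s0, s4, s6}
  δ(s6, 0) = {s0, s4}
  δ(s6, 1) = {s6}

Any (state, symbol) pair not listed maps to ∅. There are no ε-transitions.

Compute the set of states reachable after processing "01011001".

{s0, s2, s3, s4, s5, s6}

Start in {s0}.
Read '0': {s0} → {s0, s5, s6}.
Read '1': {s0, s5, s6} → {s0, s2, s3, s4, s5, s6}.
Read '0': {s0, s2, s3, s4, s5, s6} → {s0, s4, s5, s6}.
Read '1': {s0, s4, s5, s6} → {s0, s2, s3, s4, s5, s6}.
Read '1': {s0, s2, s3, s4, s5, s6} → {s0, s2, s3, s4, s5, s6}.
Read '0': {s0, s2, s3, s4, s5, s6} → {s0, s4, s5, s6}.
Read '0': {s0, s4, s5, s6} → {s0, s4, s5, s6}.
Read '1': {s0, s4, s5, s6} → {s0, s2, s3, s4, s5, s6}.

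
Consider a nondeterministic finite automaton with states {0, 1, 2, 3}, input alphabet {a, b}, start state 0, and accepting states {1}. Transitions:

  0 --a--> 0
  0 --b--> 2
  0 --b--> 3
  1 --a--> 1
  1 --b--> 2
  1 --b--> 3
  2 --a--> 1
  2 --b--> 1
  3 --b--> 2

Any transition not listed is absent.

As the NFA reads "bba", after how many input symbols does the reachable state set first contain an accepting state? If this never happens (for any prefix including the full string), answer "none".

2

Start in {0}.
Read 'b': 0→{2, 3}; now {2, 3}.
Read 'b': 2→{1}, 3→{2}; now {1, 2}.
None of the earlier sets intersect F, but {1, 2} does.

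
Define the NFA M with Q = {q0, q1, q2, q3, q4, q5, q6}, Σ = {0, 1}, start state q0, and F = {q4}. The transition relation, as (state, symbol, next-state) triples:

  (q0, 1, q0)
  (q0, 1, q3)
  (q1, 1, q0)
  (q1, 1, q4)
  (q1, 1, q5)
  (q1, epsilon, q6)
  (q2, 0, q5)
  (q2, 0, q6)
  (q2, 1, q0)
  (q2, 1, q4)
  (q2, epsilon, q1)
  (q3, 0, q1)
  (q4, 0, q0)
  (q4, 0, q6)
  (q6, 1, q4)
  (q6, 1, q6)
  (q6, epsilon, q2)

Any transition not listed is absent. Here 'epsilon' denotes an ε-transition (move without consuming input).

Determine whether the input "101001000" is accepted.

No

Start in {q0}.
Read '1': q0→{q0, q3}; now {q0, q3}.
Read '0': q0→∅, q3→{q1}; union {q1}; ε-closure = {q1, q2, q6}.
Read '1': q1→{q0, q4, q5}, q2→{q0, q4}, q6→{q4, q6}; union {q0, q4, q5, q6}; ε-closure = {q0, q1, q2, q4, q5, q6}.
Read '0': q0→∅, q1→∅, q2→{q5, q6}, q4→{q0, q6}, q5→∅, q6→∅; union {q0, q5, q6}; ε-closure = {q0, q1, q2, q5, q6}.
Read '0': q0→∅, q1→∅, q2→{q5, q6}, q5→∅, q6→∅; union {q5, q6}; ε-closure = {q1, q2, q5, q6}.
Read '1': q1→{q0, q4, q5}, q2→{q0, q4}, q5→∅, q6→{q4, q6}; union {q0, q4, q5, q6}; ε-closure = {q0, q1, q2, q4, q5, q6}.
Read '0': q0→∅, q1→∅, q2→{q5, q6}, q4→{q0, q6}, q5→∅, q6→∅; union {q0, q5, q6}; ε-closure = {q0, q1, q2, q5, q6}.
Read '0': q0→∅, q1→∅, q2→{q5, q6}, q5→∅, q6→∅; union {q5, q6}; ε-closure = {q1, q2, q5, q6}.
Read '0': q1→∅, q2→{q5, q6}, q5→∅, q6→∅; union {q5, q6}; ε-closure = {q1, q2, q5, q6}.
The final set {q1, q2, q5, q6} contains no accepting state.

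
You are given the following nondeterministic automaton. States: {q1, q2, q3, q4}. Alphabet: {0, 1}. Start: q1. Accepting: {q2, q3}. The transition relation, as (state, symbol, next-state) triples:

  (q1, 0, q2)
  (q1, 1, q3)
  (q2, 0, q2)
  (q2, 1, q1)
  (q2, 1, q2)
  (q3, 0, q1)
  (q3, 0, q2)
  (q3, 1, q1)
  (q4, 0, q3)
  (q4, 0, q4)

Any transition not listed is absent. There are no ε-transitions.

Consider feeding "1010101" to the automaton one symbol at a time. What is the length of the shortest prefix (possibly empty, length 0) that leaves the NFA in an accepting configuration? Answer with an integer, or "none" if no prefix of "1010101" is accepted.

1

Start in {q1}.
Read '1': q1→{q3}; now {q3}.
None of the earlier sets intersect F, but {q3} does.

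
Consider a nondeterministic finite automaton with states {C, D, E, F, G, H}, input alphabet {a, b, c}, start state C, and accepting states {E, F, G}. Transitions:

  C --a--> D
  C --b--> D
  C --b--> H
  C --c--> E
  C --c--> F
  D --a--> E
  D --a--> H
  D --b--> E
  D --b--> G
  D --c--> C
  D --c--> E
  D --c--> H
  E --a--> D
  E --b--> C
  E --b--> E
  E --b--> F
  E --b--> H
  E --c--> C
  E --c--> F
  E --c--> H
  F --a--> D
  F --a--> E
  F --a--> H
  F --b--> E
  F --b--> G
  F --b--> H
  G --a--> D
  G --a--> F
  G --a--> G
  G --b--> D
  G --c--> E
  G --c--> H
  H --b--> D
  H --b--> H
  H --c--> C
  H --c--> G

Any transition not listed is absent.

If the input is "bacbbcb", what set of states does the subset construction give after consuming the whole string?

{C, D, E, F, G, H}

Start in {C}.
Read 'b': C→{D, H}; now {D, H}.
Read 'a': D→{E, H}, H→∅; now {E, H}.
Read 'c': E→{C, F, H}, H→{C, G}; now {C, F, G, H}.
Read 'b': C→{D, H}, F→{E, G, H}, G→{D}, H→{D, H}; now {D, E, G, H}.
Read 'b': D→{E, G}, E→{C, E, F, H}, G→{D}, H→{D, H}; now {C, D, E, F, G, H}.
Read 'c': C→{E, F}, D→{C, E, H}, E→{C, F, H}, F→∅, G→{E, H}, H→{C, G}; now {C, E, F, G, H}.
Read 'b': C→{D, H}, E→{C, E, F, H}, F→{E, G, H}, G→{D}, H→{D, H}; now {C, D, E, F, G, H}.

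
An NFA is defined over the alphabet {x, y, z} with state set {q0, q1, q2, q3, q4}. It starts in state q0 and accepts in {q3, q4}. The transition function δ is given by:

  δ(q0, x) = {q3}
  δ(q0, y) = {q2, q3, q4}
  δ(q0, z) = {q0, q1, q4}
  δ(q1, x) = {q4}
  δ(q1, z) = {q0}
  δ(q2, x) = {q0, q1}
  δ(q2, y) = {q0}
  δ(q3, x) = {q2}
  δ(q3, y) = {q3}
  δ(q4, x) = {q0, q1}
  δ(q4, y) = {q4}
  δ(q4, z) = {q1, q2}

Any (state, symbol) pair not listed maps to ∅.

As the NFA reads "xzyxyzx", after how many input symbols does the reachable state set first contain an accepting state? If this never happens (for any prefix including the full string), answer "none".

Start in {q0}.
Read 'x': {q0} → {q3}.
None of the earlier sets intersect F, but {q3} does.

1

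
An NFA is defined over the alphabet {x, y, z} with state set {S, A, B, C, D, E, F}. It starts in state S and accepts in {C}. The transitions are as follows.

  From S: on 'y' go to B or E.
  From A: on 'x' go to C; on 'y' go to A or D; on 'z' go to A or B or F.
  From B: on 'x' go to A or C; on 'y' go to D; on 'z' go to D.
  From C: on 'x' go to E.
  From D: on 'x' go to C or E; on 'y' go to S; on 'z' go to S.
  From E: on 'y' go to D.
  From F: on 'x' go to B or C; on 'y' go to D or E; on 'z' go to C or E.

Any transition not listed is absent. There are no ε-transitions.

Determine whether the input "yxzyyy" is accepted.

No

Start in {S}.
Read 'y': {S} → {B, E}.
Read 'x': {B, E} → {A, C}.
Read 'z': {A, C} → {A, B, F}.
Read 'y': {A, B, F} → {A, D, E}.
Read 'y': {A, D, E} → {S, A, D}.
Read 'y': {S, A, D} → {S, A, B, D, E}.
The final set {S, A, B, D, E} contains no accepting state.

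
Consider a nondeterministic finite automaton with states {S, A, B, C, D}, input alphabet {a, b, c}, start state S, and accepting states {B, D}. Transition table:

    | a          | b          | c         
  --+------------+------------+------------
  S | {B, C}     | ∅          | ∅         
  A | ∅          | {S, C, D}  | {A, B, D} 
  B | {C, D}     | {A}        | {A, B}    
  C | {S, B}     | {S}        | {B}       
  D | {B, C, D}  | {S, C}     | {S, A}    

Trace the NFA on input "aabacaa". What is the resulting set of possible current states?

{S, B, C, D}

Start in {S}.
Read 'a': {S} → {B, C}.
Read 'a': {B, C} → {S, B, C, D}.
Read 'b': {S, B, C, D} → {S, A, C}.
Read 'a': {S, A, C} → {S, B, C}.
Read 'c': {S, B, C} → {A, B}.
Read 'a': {A, B} → {C, D}.
Read 'a': {C, D} → {S, B, C, D}.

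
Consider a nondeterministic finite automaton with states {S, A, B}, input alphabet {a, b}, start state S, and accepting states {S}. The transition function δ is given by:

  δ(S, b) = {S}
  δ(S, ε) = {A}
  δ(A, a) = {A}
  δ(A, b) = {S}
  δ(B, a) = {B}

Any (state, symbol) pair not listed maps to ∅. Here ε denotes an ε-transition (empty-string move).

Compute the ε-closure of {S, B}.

{S, A, B}

Begin with {S, B}.
ε-move S → A; add A.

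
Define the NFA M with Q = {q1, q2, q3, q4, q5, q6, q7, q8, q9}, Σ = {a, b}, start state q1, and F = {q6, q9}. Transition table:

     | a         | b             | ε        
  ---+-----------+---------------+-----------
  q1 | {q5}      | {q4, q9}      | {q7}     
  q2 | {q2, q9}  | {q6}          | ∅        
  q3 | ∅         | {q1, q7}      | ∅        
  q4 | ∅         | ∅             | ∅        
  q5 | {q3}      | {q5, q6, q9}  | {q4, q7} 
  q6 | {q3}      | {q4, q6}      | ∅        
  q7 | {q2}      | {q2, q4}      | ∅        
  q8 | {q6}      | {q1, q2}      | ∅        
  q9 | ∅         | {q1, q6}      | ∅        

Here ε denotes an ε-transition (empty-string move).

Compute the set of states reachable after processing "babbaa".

Start: ε-closure({q1}) = {q1, q7}.
Read 'b': q1→{q4, q9}, q7→{q2, q4}; now {q2, q4, q9}.
Read 'a': q2→{q2, q9}, q4→∅, q9→∅; now {q2, q9}.
Read 'b': q2→{q6}, q9→{q1, q6}; union {q1, q6}; ε-closure = {q1, q6, q7}.
Read 'b': q1→{q4, q9}, q6→{q4, q6}, q7→{q2, q4}; now {q2, q4, q6, q9}.
Read 'a': q2→{q2, q9}, q4→∅, q6→{q3}, q9→∅; now {q2, q3, q9}.
Read 'a': q2→{q2, q9}, q3→∅, q9→∅; now {q2, q9}.

{q2, q9}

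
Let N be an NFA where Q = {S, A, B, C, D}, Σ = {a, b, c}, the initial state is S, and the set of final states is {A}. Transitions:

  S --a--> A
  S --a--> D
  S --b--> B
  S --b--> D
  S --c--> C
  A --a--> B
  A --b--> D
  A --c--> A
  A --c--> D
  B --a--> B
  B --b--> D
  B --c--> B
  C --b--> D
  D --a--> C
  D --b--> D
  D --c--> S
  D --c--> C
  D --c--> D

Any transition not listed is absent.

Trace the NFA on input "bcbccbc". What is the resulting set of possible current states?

{S, B, C, D}

Start in {S}.
Read 'b': S→{B, D}; now {B, D}.
Read 'c': B→{B}, D→{S, C, D}; now {S, B, C, D}.
Read 'b': S→{B, D}, B→{D}, C→{D}, D→{D}; now {B, D}.
Read 'c': B→{B}, D→{S, C, D}; now {S, B, C, D}.
Read 'c': S→{C}, B→{B}, C→∅, D→{S, C, D}; now {S, B, C, D}.
Read 'b': S→{B, D}, B→{D}, C→{D}, D→{D}; now {B, D}.
Read 'c': B→{B}, D→{S, C, D}; now {S, B, C, D}.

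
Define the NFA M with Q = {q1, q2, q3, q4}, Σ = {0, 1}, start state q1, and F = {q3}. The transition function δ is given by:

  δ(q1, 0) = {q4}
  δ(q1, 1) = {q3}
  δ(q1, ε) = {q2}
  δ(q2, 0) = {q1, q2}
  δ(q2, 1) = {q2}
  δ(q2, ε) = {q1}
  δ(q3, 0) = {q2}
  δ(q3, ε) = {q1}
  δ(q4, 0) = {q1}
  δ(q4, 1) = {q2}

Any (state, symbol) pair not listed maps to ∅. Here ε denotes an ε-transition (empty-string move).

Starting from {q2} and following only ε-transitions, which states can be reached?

Begin with {q2}.
ε-move q2 → q1; add q1.

{q1, q2}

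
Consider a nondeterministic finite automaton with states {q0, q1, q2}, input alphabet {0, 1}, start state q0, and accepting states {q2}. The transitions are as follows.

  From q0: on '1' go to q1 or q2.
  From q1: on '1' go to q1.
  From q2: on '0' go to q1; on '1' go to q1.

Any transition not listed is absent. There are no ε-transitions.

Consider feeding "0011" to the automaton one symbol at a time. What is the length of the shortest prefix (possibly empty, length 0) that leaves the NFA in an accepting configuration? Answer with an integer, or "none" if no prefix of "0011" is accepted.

Start in {q0}.
Read '0': {q0} → ∅.
The set is empty and remains empty for the remaining 3 symbols.
No reachable set along the way intersects F.

none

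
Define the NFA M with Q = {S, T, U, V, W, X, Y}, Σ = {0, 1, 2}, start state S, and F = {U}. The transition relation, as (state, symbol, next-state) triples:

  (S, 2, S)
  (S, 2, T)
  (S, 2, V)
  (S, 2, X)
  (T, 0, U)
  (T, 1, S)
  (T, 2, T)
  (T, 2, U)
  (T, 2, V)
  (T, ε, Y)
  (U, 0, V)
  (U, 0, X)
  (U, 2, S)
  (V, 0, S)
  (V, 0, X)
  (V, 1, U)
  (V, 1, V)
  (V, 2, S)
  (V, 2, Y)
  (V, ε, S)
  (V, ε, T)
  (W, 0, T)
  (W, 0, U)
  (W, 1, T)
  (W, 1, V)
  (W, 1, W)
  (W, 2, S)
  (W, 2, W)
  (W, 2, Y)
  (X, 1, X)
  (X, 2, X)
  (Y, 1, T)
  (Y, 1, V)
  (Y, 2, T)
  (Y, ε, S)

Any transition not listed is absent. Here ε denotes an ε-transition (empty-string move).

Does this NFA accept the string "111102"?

Start in {S}.
Read '1': S→∅; now ∅.
The set is empty and remains empty for the remaining 5 symbols.
The final set ∅ contains no accepting state.

No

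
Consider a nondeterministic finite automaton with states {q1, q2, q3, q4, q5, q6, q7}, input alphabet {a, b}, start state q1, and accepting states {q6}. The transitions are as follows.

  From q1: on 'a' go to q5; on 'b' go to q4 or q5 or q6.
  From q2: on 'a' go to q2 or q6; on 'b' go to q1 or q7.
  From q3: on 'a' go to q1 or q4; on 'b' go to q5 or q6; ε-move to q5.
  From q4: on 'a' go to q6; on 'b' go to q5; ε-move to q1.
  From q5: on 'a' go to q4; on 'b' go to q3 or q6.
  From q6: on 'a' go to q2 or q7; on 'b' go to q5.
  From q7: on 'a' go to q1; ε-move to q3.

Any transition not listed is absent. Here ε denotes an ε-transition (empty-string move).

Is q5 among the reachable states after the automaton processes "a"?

Start in {q1}.
Read 'a': q1→{q5}; now {q5}.
State q5 is in {q5}.

Yes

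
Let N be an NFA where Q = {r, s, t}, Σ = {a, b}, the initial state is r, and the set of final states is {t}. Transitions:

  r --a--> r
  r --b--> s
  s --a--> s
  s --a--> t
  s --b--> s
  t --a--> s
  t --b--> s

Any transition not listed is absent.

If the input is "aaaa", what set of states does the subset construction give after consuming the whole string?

{r}

Start in {r}.
Read 'a': {r} → {r}.
Read 'a': {r} → {r}.
Read 'a': {r} → {r}.
Read 'a': {r} → {r}.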